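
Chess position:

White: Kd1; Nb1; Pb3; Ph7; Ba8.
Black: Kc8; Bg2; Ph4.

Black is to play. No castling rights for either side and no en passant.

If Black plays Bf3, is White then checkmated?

After Bf3: white king on d1; in check: yes, from the black bishop on f3.
White has 5 legal replies: Kd2, Kc2, Ke1, Kc1, Bxf3.
In check but a legal move exists → not checkmate.

no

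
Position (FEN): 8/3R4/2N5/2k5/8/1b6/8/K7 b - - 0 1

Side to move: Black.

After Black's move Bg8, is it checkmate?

no

After Bg8: white king on a1; in check: no.
White is not in check, so this cannot be checkmate.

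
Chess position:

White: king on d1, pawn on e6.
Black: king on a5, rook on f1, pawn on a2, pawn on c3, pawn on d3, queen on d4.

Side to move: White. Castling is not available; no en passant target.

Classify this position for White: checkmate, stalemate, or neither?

White to move; white king on d1.
In check: yes, from the black rook on f1.
King squares — c1: attacked by Rf1; e1: attacked by Rf1; c2: attacked by Pd3; d2: attacked by Pc3; e2: attacked by Pd3.
Legal moves for White: none.
In check with no legal moves → checkmate.

checkmate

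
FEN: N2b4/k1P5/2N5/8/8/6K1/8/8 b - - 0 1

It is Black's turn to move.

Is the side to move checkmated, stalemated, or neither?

Black to move; black king on a7.
In check: yes, from the white knight on c6.
King squares — a6: available; b6: attacked by Na8; b7: available; a8: available; b8: attacked by Nc6.
Legal moves for Black: Kxa8, Kb7, Ka6.
Black is in check but has 3 legal moves → neither.

neither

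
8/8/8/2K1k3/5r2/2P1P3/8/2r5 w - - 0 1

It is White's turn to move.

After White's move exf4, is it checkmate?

After exf4: black king on e5; in check: yes, from the white pawn on f4.
Black has 5 legal replies: Kf6, Ke6, Kf5, Kxf4, Ke4.
In check but a legal move exists → not checkmate.

no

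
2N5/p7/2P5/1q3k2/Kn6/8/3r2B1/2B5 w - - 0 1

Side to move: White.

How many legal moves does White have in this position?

3

White to move; king on a4.
In check: yes, from the black queen on b5.
Legal moves: Kxb5, Kb3, Ka3.
Count: 3.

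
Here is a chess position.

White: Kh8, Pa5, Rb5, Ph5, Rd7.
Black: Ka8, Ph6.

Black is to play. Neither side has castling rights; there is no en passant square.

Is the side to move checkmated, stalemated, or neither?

Black to move; black king on a8.
In check: no.
King squares — a7: attacked by Rd7; b7: attacked by Rb5; b8: attacked by Rb5.
Legal moves for Black: none.
Not in check and no legal moves → stalemate.

stalemate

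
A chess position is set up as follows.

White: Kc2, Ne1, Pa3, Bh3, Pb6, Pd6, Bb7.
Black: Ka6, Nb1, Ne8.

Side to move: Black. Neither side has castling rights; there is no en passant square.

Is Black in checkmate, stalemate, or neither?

neither

Black to move; black king on a6.
In check: yes, from the white bishop on b7.
King squares — a5: available; b5: available; b6: available; a7: attacked by Pb6; b7: available.
Legal moves for Black: Kxb7, Kxb6, Kb5, Ka5.
Black is in check but has 4 legal moves → neither.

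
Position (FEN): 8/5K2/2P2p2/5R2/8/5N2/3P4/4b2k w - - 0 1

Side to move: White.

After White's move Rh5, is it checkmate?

no

After Rh5: black king on h1; in check: yes, from the white rook on h5.
Black has 2 legal replies: Kg2, Bh4.
In check but a legal move exists → not checkmate.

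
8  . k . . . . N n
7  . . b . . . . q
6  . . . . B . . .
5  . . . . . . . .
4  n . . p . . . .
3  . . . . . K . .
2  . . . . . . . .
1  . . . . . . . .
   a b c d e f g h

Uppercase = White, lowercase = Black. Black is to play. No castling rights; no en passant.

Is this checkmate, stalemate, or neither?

neither

Black to move; black king on b8.
In check: no.
Legal moves for Black include: Nf7, Ng6, Ka8, Kb7, Ka7, Qxg8, Qg7, Qf7+, Qe7, Qd7, Qh6, Qg6, Qh5+, Qf5+, Qh4, Qe4+, Qh3+, Qd3+, ... (list truncated; more exist).
Black has legal moves and is not in check → neither.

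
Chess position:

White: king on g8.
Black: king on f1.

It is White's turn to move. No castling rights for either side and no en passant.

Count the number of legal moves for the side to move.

White to move; king on g8.
In check: no.
Legal moves: Kh8, Kf8, Kh7, Kg7, Kf7.
Count: 5.

5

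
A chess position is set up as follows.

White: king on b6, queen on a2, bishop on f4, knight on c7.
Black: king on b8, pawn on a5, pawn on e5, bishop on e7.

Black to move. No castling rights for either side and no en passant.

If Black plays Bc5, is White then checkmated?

no

After Bc5: white king on b6; in check: yes, from the black bishop on c5.
White has 5 legal replies: Kc6, Ka6, Kxc5, Kb5, Kxa5.
In check but a legal move exists → not checkmate.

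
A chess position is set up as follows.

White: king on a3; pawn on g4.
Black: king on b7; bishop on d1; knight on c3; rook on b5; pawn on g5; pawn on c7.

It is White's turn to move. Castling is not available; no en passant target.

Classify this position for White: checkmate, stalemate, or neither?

stalemate

White to move; white king on a3.
In check: no.
King squares — a2: attacked by Nc3; b2: attacked by Rb5; b3: attacked by Bd1; a4: attacked by Bd1; b4: attacked by Rb5.
Legal moves for White: none.
Not in check and no legal moves → stalemate.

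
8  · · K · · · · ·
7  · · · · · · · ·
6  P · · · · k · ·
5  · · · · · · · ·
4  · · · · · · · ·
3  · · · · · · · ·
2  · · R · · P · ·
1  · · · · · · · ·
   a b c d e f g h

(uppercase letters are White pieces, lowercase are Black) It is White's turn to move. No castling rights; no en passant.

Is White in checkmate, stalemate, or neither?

neither

White to move; white king on c8.
In check: no.
Legal moves for White: Kd8, Kb8, Kd7, Kc7, Kb7, Rc7, Rc6+, Rc5, Rc4, Rc3, Re2, Rd2, Rb2, Ra2, Rc1, a7, f3, f4.
White has 18 legal moves and is not in check → neither.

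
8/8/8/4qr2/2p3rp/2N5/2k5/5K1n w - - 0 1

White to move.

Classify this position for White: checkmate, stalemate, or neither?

checkmate

White to move; white king on f1.
In check: yes, from the black rook on f5.
King squares — e1: attacked by Qe5; g1: attacked by Rg4; e2: attacked by Qe5; f2: attacked by Nh1; g2: attacked by Rg4.
Legal moves for White: none.
In check with no legal moves → checkmate.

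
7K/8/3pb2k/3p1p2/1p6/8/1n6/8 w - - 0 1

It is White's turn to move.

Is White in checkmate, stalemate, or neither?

White to move; white king on h8.
In check: no.
King squares — g7: attacked by Kh6; h7: attacked by Kh6; g8: attacked by Be6.
Legal moves for White: none.
Not in check and no legal moves → stalemate.

stalemate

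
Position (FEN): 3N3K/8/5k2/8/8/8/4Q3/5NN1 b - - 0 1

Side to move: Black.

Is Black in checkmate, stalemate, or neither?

Black to move; black king on f6.
In check: no.
Legal moves for Black: Kg6, Kg5, Kf5.
Black has 3 legal moves and is not in check → neither.

neither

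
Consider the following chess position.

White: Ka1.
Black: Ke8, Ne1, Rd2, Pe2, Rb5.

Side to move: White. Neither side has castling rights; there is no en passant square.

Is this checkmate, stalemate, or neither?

White to move; white king on a1.
In check: no.
King squares — b1: attacked by Rb5; a2: attacked by Rd2; b2: attacked by Rd2.
Legal moves for White: none.
Not in check and no legal moves → stalemate.

stalemate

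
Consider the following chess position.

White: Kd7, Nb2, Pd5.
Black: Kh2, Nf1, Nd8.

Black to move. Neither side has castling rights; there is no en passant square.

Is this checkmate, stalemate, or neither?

neither

Black to move; black king on h2.
In check: no.
Legal moves for Black: Nf7, Nb7, Ne6, Nc6, Kh3, Kg3, Kg2, Kh1, Kg1, Ng3, Ne3, Nd2.
Black has 12 legal moves and is not in check → neither.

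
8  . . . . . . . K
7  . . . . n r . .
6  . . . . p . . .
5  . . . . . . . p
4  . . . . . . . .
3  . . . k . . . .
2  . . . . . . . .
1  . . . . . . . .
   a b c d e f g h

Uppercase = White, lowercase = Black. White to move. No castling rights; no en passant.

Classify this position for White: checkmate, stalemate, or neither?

stalemate

White to move; white king on h8.
In check: no.
King squares — g7: attacked by Rf7; h7: attacked by Rf7; g8: attacked by Ne7.
Legal moves for White: none.
Not in check and no legal moves → stalemate.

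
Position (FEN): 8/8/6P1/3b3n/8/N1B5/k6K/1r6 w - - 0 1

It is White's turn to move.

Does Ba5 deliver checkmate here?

After Ba5: black king on a2; in check: no.
Black is not in check, so this cannot be checkmate.

no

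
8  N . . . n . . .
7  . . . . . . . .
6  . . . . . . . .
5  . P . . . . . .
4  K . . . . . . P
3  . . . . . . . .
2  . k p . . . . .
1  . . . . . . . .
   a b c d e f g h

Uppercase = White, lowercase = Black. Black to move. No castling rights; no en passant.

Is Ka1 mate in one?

After Ka1: white king on a4; in check: no.
White is not in check, so this cannot be checkmate.

no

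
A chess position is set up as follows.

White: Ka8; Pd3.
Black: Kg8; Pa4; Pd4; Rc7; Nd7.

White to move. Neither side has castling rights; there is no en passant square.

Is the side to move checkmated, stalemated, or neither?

stalemate

White to move; white king on a8.
In check: no.
King squares — a7: attacked by Rc7; b7: attacked by Rc7; b8: attacked by Nd7.
Legal moves for White: none.
Not in check and no legal moves → stalemate.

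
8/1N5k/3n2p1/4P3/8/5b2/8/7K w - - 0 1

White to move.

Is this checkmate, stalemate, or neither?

White to move; white king on h1.
In check: yes, from the black bishop on f3.
Legal moves for White: Kh2, Kg1.
White is in check but has 2 legal moves → neither.

neither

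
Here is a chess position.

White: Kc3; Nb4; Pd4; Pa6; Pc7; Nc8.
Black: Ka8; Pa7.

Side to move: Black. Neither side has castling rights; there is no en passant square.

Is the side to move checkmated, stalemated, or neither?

Black to move; black king on a8.
In check: no.
King squares — a7: own pawn; b7: attacked by Pa6; b8: attacked by Pc7.
Legal moves for Black: none.
Not in check and no legal moves → stalemate.

stalemate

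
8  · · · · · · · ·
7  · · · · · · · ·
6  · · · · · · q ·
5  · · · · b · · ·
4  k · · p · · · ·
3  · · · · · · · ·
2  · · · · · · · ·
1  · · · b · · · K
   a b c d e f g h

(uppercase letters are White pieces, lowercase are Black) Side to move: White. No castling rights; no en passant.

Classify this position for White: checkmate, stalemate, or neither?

stalemate

White to move; white king on h1.
In check: no.
King squares — g1: attacked by Qg6; g2: attacked by Qg6; h2: attacked by Be5.
Legal moves for White: none.
Not in check and no legal moves → stalemate.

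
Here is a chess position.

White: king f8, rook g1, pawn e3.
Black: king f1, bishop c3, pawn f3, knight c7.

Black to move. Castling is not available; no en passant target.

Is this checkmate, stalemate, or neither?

Black to move; black king on f1.
In check: yes, from the white rook on g1.
King squares — e1: attacked by Rg1; g1: available; e2: available; f2: available; g2: attacked by Rg1.
Legal moves for Black: Kf2, Ke2, Kxg1.
Black is in check but has 3 legal moves → neither.

neither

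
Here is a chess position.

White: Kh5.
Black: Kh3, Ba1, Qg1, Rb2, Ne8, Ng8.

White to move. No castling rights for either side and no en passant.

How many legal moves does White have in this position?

White to move; king on h5.
In check: no.
Legal moves: none.
Count: 0.

0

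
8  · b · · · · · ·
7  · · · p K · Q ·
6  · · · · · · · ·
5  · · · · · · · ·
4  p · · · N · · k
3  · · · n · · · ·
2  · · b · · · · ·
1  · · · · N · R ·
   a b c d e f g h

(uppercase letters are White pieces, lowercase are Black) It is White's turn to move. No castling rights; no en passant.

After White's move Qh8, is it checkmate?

After Qh8: black king on h4; in check: yes, from the white queen on h8.
King squares — g3: attacked by Rg1; h3: attacked by Qh8; g4: attacked by Rg1; g5: attacked by Rg1; h5: attacked by Qh8.
Black has no legal moves → checkmate.

yes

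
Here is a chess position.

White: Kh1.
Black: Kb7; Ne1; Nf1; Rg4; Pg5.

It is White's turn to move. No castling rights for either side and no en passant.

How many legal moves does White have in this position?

White to move; king on h1.
In check: no.
Legal moves: none.
Count: 0.

0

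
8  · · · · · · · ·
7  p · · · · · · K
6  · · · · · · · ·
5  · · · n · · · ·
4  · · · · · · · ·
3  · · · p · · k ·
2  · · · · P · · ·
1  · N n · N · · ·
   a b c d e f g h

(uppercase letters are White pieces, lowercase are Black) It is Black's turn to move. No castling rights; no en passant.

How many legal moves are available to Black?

Black to move; king on g3.
In check: no.
Legal moves: Ne7, Nc7, Nf6+, Nb6, Nf4, Nb4, Ne3, Nc3, Kh4, Kg4, Kf4, Kh3, Kh2, Kf2, Nb3, Nxe2, Na2, dxe2, a6, d2, a5.
Count: 21.

21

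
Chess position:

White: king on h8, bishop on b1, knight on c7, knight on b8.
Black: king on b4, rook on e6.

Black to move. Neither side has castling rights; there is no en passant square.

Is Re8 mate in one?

no

After Re8: white king on h8; in check: yes, from the black rook on e8.
White has 3 legal replies: Kh7, Kg7, Nxe8.
In check but a legal move exists → not checkmate.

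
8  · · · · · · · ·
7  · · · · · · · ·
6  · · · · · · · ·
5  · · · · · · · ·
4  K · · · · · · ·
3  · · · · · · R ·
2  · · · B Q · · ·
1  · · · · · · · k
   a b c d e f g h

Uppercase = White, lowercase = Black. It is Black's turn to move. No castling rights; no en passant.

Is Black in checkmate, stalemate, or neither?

stalemate

Black to move; black king on h1.
In check: no.
King squares — g1: attacked by Rg3; g2: attacked by Qe2; h2: attacked by Qe2.
Legal moves for Black: none.
Not in check and no legal moves → stalemate.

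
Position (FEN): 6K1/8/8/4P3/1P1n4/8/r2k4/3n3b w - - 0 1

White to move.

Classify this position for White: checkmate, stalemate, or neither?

White to move; white king on g8.
In check: no.
Legal moves for White: Kh8, Kf8, Kh7, Kg7, Kf7, e6, b5.
White has 7 legal moves and is not in check → neither.

neither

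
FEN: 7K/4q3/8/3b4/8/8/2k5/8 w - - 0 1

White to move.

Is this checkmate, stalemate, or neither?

White to move; white king on h8.
In check: no.
King squares — g7: attacked by Qe7; h7: attacked by Qe7; g8: attacked by Bd5.
Legal moves for White: none.
Not in check and no legal moves → stalemate.

stalemate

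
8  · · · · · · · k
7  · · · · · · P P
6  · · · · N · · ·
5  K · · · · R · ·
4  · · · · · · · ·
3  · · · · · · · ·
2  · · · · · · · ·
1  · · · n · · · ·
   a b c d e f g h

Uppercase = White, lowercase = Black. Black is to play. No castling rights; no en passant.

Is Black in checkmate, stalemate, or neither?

Black to move; black king on h8.
In check: yes, from the white pawn on g7.
King squares — g7: attacked by Ne6; h7: available; g8: attacked by Ph7.
Legal moves for Black: Kxh7.
Black is in check but has 1 legal move → neither.

neither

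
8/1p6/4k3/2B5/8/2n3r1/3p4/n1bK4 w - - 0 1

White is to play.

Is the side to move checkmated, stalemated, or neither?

checkmate

White to move; white king on d1.
In check: yes, from the black knight on c3.
King squares — c1: attacked by Pd2; e1: attacked by Pd2; c2: attacked by Na1; d2: attacked by Bc1; e2: attacked by Nc3.
Legal moves for White: none.
In check with no legal moves → checkmate.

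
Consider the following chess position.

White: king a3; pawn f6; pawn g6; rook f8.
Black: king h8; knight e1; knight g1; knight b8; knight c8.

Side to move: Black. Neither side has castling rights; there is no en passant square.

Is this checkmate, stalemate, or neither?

checkmate

Black to move; black king on h8.
In check: yes, from the white rook on f8.
King squares — g7: attacked by Pf6; h7: attacked by Pg6; g8: attacked by Rf8.
Legal moves for Black: none.
In check with no legal moves → checkmate.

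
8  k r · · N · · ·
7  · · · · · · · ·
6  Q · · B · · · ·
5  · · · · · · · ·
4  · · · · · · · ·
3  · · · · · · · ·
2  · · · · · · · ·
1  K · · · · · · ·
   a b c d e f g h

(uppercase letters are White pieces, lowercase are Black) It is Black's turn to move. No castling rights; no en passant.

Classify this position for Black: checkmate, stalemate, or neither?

Black to move; black king on a8.
In check: yes, from the white queen on a6.
King squares — a7: attacked by Qa6; b7: attacked by Qa6; b8: own rook.
Legal moves for Black: none.
In check with no legal moves → checkmate.

checkmate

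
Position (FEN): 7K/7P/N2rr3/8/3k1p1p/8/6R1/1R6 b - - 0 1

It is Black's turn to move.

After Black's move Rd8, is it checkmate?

no

After Rd8: white king on h8; in check: yes, from the black rook on d8.
White has 2 legal replies: Kg7, Rg8.
In check but a legal move exists → not checkmate.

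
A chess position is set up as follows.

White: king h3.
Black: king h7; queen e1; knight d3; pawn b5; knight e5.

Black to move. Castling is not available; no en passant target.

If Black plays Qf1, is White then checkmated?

After Qf1: white king on h3; in check: yes, from the black queen on f1.
White has 3 legal replies: Kh4, Kg3, Kh2.
In check but a legal move exists → not checkmate.

no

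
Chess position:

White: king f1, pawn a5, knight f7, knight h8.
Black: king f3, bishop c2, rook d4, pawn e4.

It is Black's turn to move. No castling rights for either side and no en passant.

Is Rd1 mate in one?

After Rd1: white king on f1; in check: yes, from the black rook on d1.
King squares — e1: attacked by Rd1; g1: attacked by Rd1; e2: attacked by Kf3; f2: attacked by Kf3; g2: attacked by Kf3.
White has no legal moves → checkmate.

yes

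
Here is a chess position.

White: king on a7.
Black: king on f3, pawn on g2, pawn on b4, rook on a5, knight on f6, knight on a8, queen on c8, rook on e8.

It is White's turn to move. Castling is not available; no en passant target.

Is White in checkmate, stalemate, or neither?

White to move; white king on a7.
In check: yes, from the black rook on a5.
King squares — a6: attacked by Ra5; b6: attacked by Na8; b7: attacked by Qc8; a8: attacked by Ra5; b8: attacked by Qc8.
Legal moves for White: none.
In check with no legal moves → checkmate.

checkmate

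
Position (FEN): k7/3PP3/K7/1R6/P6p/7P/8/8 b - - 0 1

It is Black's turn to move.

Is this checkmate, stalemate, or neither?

Black to move; black king on a8.
In check: no.
King squares — a7: attacked by Ka6; b7: attacked by Rb5; b8: attacked by Rb5.
Legal moves for Black: none.
Not in check and no legal moves → stalemate.

stalemate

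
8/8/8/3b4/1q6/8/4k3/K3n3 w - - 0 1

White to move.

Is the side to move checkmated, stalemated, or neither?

White to move; white king on a1.
In check: no.
King squares — b1: attacked by Qb4; a2: attacked by Bd5; b2: attacked by Qb4.
Legal moves for White: none.
Not in check and no legal moves → stalemate.

stalemate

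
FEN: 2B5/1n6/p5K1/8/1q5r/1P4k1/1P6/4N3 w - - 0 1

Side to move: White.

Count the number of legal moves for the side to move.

15

White to move; king on g6.
In check: no.
Legal moves: Bd7, Bxb7, Be6, Bf5, Bg4, Bh3, Kg7, Kf7, Kf6, Kg5, Kf5, Nf3, Nd3, Ng2, Nc2.
Count: 15.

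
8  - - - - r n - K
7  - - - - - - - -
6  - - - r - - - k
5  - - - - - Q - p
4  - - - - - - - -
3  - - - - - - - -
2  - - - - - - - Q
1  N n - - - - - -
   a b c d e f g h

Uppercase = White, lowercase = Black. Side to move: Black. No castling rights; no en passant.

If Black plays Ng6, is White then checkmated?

After Ng6: white king on h8; in check: yes, from the black knight on g6 and the black rook on e8.
King squares — g7: attacked by Kh6; h7: attacked by Kh6; g8: attacked by Re8.
White has no legal moves → checkmate.

yes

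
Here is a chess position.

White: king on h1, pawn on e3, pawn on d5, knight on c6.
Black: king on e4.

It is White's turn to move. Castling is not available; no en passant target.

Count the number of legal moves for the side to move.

12

White to move; king on h1.
In check: no.
Legal moves: Nd8, Nb8, Ne7, Na7, Ne5, Na5, Nd4, Nb4, Kh2, Kg2, Kg1, d6.
Count: 12.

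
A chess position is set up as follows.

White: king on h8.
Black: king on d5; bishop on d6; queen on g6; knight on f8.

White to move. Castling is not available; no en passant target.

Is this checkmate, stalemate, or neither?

stalemate

White to move; white king on h8.
In check: no.
King squares — g7: attacked by Qg6; h7: attacked by Qg6; g8: attacked by Qg6.
Legal moves for White: none.
Not in check and no legal moves → stalemate.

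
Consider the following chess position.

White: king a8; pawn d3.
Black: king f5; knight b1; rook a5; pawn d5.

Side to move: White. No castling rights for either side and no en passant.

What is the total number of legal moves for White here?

2

White to move; king on a8.
In check: yes, from the black rook on a5.
Legal moves: Kb8, Kb7.
Count: 2.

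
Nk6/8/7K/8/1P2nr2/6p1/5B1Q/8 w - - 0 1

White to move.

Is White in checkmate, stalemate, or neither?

neither

White to move; white king on h6.
In check: no.
Legal moves for White include: Nc7, Nb6, Kh7, Kg7, Kg6, Kh5, Qh5, Qh4, Qh3, Qxg3, Qg2, Qh1, Qg1, Ba7+, Bb6, Bc5, Bd4, Bxg3, ... (list truncated; more exist).
White has legal moves and is not in check → neither.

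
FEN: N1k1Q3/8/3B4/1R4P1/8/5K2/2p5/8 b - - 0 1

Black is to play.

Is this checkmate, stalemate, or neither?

Black to move; black king on c8.
In check: yes, from the white queen on e8.
King squares — b7: attacked by Rb5; c7: attacked by Bd6; d7: attacked by Qe8; b8: attacked by Rb5; d8: attacked by Qe8.
Legal moves for Black: none.
In check with no legal moves → checkmate.

checkmate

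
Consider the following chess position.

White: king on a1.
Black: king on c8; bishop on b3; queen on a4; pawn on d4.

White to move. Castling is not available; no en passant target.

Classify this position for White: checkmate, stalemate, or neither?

neither

White to move; white king on a1.
In check: yes, from the black queen on a4.
Legal moves for White: Kb2, Kb1.
White is in check but has 2 legal moves → neither.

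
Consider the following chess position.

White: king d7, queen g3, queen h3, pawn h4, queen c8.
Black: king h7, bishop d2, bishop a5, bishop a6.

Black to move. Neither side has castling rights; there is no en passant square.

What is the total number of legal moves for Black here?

Black to move; king on h7.
In check: no.
Legal moves: Kh6, Bxc8+, Bb7, Bb5+, Bc4, Bd3, Be2, Bf1, Bd8, Bc7, Bb6, Bab4, Bac3, Bh6, Bg5, Bf4, Bdb4, Be3, Bdc3, Be1, Bc1.
Count: 21.

21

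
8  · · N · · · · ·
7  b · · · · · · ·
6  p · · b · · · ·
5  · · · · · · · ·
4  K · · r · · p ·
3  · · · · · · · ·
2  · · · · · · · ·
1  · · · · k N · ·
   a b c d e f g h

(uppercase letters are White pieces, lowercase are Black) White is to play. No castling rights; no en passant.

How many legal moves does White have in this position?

White to move; king on a4.
In check: yes, from the black rook on d4.
Legal moves: Ka5, Kb3.
Count: 2.

2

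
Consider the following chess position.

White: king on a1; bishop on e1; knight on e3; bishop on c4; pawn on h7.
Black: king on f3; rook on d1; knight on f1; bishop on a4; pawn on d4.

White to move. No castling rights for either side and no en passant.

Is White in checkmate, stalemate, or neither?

White to move; white king on a1.
In check: yes, from the black rook on d1.
King squares — b1: attacked by Rd1; a2: available; b2: available.
Legal moves for White: Kb2, Ka2, Nxd1.
White is in check but has 3 legal moves → neither.

neither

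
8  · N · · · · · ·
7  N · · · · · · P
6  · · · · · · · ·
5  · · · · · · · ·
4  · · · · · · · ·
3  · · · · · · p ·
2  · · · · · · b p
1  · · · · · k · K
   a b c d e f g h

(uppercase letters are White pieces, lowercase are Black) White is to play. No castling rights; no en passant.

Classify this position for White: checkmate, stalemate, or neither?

checkmate

White to move; white king on h1.
In check: yes, from the black bishop on g2.
King squares — g1: attacked by Kf1; g2: attacked by Kf1; h2: attacked by Pg3.
Legal moves for White: none.
In check with no legal moves → checkmate.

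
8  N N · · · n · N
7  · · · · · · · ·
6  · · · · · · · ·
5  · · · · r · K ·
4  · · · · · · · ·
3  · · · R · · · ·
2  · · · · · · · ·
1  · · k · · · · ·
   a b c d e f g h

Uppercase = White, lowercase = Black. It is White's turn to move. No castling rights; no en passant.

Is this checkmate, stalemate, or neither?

neither

White to move; white king on g5.
In check: yes, from the black rook on e5.
King squares — f4: available; g4: available; h4: available; f5: attacked by Re5; h5: attacked by Re5; f6: available; g6: attacked by Nf8; h6: available.
Legal moves for White: Kh6, Kf6, Kh4, Kg4, Kf4.
White is in check but has 5 legal moves → neither.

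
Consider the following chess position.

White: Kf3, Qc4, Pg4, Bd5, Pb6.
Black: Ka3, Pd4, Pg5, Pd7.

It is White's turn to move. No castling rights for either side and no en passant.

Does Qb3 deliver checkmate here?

yes

After Qb3: black king on a3; in check: yes, from the white queen on b3.
King squares — a2: attacked by Qb3; b2: attacked by Qb3; b3: attacked by Bd5; a4: attacked by Qb3; b4: attacked by Qb3.
Black has no legal moves → checkmate.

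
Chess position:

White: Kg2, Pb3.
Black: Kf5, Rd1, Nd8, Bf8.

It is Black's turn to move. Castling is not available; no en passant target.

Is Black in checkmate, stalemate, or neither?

Black to move; black king on f5.
In check: no.
Legal moves for Black include: Bg7, Be7, Bh6, Bd6, Bc5, Bb4, Ba3, Nf7, Nb7, Ne6, Nc6, Kg6, Kf6, Ke6, Kg5, Ke5, Kg4, Kf4, ... (list truncated; more exist).
Black has legal moves and is not in check → neither.

neither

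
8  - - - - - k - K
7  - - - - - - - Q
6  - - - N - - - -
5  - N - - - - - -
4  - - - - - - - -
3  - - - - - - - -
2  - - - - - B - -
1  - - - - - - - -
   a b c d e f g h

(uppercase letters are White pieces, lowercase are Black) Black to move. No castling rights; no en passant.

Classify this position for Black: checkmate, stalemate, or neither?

Black to move; black king on f8.
In check: no.
King squares — e7: attacked by Qh7; f7: attacked by Nd6; g7: attacked by Qh7; e8: attacked by Nd6; g8: attacked by Qh7.
Legal moves for Black: none.
Not in check and no legal moves → stalemate.

stalemate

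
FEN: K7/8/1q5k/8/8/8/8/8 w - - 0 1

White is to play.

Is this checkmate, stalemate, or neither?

White to move; white king on a8.
In check: no.
King squares — a7: attacked by Qb6; b7: attacked by Qb6; b8: attacked by Qb6.
Legal moves for White: none.
Not in check and no legal moves → stalemate.

stalemate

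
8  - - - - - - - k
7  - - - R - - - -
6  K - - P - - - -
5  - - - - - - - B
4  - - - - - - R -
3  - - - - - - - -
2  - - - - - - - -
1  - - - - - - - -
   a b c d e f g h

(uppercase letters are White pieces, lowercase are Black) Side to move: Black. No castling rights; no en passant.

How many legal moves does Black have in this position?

0

Black to move; king on h8.
In check: no.
Legal moves: none.
Count: 0.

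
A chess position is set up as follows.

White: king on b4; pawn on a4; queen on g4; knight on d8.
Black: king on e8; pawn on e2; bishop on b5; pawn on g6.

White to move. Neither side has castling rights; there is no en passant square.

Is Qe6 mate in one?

no

After Qe6: black king on e8; in check: yes, from the white queen on e6.
Black has 2 legal replies: Kf8, Kxd8.
In check but a legal move exists → not checkmate.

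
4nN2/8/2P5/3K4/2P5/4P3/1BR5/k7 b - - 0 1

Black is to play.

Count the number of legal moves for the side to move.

2

Black to move; king on a1.
In check: yes, from the white bishop on b2.
Legal moves: Ka2, Kb1.
Count: 2.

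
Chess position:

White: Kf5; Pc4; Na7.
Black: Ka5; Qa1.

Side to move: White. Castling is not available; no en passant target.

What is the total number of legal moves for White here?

White to move; king on f5.
In check: no.
Legal moves: Nc8, Nc6+, Nb5, Kg6, Ke6, Kg5, Kg4, Kf4, Ke4, c5.
Count: 10.

10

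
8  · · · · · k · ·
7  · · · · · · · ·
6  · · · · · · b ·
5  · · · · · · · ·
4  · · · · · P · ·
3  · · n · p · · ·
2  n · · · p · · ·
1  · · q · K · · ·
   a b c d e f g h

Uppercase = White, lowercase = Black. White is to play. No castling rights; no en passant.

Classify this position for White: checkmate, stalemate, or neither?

checkmate

White to move; white king on e1.
In check: yes, from the black queen on c1.
King squares — d1: attacked by Qc1; f1: attacked by Qc1; d2: attacked by Qc1; e2: attacked by Nc3; f2: attacked by Pe3.
Legal moves for White: none.
In check with no legal moves → checkmate.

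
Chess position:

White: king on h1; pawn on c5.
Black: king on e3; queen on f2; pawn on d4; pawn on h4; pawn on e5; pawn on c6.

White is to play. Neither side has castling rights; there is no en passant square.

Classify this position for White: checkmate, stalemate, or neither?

White to move; white king on h1.
In check: no.
King squares — g1: attacked by Qf2; g2: attacked by Qf2; h2: attacked by Qf2.
Legal moves for White: none.
Not in check and no legal moves → stalemate.

stalemate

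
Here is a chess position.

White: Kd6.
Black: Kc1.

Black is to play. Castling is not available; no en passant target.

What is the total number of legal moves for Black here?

Black to move; king on c1.
In check: no.
Legal moves: Kd2, Kc2, Kb2, Kd1, Kb1.
Count: 5.

5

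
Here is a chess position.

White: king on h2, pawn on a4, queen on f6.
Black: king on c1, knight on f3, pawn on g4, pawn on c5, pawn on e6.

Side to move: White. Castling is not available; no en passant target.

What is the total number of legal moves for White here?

White to move; king on h2.
In check: yes, from the black knight on f3.
Legal moves: Kg3, Kg2, Kh1, Qxf3.
Count: 4.

4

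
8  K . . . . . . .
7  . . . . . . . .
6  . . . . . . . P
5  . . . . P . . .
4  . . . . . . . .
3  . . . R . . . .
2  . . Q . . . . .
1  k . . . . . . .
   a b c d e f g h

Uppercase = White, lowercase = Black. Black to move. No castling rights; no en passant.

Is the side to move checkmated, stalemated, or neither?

Black to move; black king on a1.
In check: no.
King squares — b1: attacked by Qc2; a2: attacked by Qc2; b2: attacked by Qc2.
Legal moves for Black: none.
Not in check and no legal moves → stalemate.

stalemate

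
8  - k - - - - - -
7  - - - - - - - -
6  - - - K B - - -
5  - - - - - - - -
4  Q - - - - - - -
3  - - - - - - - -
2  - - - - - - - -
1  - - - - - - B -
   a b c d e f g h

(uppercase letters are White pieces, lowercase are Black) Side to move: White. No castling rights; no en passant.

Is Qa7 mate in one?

yes

After Qa7: black king on b8; in check: yes, from the white queen on a7.
King squares — a7: attacked by Bg1; b7: attacked by Qa7; c7: attacked by Kd6; a8: attacked by Qa7; c8: attacked by Be6.
Black has no legal moves → checkmate.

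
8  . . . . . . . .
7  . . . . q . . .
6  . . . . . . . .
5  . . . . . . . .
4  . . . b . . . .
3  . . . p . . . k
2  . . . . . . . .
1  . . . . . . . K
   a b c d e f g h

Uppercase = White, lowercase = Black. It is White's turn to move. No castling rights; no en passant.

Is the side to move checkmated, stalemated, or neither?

White to move; white king on h1.
In check: no.
King squares — g1: attacked by Bd4; g2: attacked by Kh3; h2: attacked by Kh3.
Legal moves for White: none.
Not in check and no legal moves → stalemate.

stalemate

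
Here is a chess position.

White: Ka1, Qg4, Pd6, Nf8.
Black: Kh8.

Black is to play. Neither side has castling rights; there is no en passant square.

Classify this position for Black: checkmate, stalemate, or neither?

Black to move; black king on h8.
In check: no.
King squares — g7: attacked by Qg4; h7: attacked by Nf8; g8: attacked by Qg4.
Legal moves for Black: none.
Not in check and no legal moves → stalemate.

stalemate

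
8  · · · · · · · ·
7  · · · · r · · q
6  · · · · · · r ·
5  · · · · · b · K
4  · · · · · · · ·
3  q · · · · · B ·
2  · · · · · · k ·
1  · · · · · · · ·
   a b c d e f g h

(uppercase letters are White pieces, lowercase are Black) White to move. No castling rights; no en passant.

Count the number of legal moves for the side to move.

White to move; king on h5.
In check: yes, from the black queen on h7.
Legal moves: none.
Count: 0.

0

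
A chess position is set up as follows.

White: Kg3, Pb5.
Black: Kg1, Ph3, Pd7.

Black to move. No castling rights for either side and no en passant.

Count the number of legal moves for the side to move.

5

Black to move; king on g1.
In check: no.
Legal moves: Kh1, Kf1, d6, h2, d5.
Count: 5.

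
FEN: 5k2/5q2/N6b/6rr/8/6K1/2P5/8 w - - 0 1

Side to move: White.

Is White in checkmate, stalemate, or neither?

White to move; white king on g3.
In check: yes, from the black rook on g5.
King squares — f2: attacked by Qf7; g2: attacked by Rg5; h2: attacked by Rh5; f3: attacked by Qf7; h3: attacked by Rh5; f4: attacked by Qf7; g4: attacked by Rg5; h4: attacked by Rh5.
Legal moves for White: none.
In check with no legal moves → checkmate.

checkmate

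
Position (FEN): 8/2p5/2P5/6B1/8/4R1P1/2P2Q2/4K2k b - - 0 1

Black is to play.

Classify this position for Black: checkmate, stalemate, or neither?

stalemate

Black to move; black king on h1.
In check: no.
King squares — g1: attacked by Qf2; g2: attacked by Qf2; h2: attacked by Qf2.
Legal moves for Black: none.
Not in check and no legal moves → stalemate.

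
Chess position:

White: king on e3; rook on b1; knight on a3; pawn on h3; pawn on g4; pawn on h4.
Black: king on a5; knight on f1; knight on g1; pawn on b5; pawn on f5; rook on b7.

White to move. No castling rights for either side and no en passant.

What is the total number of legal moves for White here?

5

White to move; king on e3.
In check: yes, from the black knight on f1.
Legal moves: Kf4, Kd4, Kd3, Kf2, Rxf1.
Count: 5.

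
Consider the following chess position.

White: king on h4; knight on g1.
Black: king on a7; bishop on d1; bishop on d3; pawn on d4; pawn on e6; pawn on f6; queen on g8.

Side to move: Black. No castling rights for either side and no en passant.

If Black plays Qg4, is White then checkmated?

After Qg4: white king on h4; in check: yes, from the black queen on g4.
King squares — g3: attacked by Qg4; h3: attacked by Qg4; g4: attacked by Bd1; g5: attacked by Qg4; h5: attacked by Qg4.
White has no legal moves → checkmate.

yes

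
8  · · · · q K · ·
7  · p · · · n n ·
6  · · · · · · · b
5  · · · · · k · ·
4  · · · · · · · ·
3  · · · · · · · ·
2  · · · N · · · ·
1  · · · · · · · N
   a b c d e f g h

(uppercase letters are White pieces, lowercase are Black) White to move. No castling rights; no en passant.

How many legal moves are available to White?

0

White to move; king on f8.
In check: yes, from the black queen on e8.
Legal moves: none.
Count: 0.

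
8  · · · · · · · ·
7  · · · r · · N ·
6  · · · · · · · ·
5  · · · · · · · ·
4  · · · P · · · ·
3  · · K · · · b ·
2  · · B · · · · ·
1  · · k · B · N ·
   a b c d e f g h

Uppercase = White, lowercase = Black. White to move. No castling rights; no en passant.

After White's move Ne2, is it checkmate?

yes

After Ne2: black king on c1; in check: yes, from the white knight on e2.
King squares — b1: attacked by Bc2; d1: attacked by Bc2; b2: attacked by Kc3; c2: attacked by Kc3; d2: attacked by Be1.
Black has no legal moves → checkmate.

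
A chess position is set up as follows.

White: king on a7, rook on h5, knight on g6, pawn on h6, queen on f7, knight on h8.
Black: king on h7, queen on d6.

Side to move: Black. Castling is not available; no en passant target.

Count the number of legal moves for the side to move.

0

Black to move; king on h7.
In check: yes, from the white queen on f7.
Legal moves: none.
Count: 0.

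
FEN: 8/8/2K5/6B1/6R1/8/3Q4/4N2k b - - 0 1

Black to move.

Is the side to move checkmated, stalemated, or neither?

stalemate

Black to move; black king on h1.
In check: no.
King squares — g1: attacked by Rg4; g2: attacked by Ne1; h2: attacked by Qd2.
Legal moves for Black: none.
Not in check and no legal moves → stalemate.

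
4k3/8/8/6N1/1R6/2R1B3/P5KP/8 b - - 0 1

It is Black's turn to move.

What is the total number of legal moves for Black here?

Black to move; king on e8.
In check: no.
Legal moves: Kf8, Kd8, Ke7, Kd7.
Count: 4.

4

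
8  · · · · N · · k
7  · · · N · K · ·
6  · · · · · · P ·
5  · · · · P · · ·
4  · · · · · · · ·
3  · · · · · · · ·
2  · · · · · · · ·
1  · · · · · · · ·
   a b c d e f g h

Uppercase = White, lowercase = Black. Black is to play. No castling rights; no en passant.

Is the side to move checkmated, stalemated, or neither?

stalemate

Black to move; black king on h8.
In check: no.
King squares — g7: attacked by Kf7; h7: attacked by Pg6; g8: attacked by Kf7.
Legal moves for Black: none.
Not in check and no legal moves → stalemate.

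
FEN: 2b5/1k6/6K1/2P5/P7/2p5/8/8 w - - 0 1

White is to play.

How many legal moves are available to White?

White to move; king on g6.
In check: no.
Legal moves: Kh7, Kg7, Kf7, Kh6, Kf6, Kh5, Kg5, c6+, a5.
Count: 9.

9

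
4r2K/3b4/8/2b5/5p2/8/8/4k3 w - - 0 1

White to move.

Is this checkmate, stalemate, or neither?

neither

White to move; white king on h8.
In check: yes, from the black rook on e8.
King squares — g7: available; h7: available; g8: attacked by Re8.
Legal moves for White: Kh7, Kg7.
White is in check but has 2 legal moves → neither.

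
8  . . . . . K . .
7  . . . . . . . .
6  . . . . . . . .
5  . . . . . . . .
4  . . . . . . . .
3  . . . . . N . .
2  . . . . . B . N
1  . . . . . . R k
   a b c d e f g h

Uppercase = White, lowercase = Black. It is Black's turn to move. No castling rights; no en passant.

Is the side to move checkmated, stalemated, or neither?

Black to move; black king on h1.
In check: yes, from the white rook on g1.
King squares — g1: attacked by Bf2; g2: attacked by Rg1; h2: attacked by Nf3.
Legal moves for Black: none.
In check with no legal moves → checkmate.

checkmate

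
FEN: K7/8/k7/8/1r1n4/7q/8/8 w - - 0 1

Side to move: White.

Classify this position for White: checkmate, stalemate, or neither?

stalemate

White to move; white king on a8.
In check: no.
King squares — a7: attacked by Ka6; b7: attacked by Rb4; b8: attacked by Rb4.
Legal moves for White: none.
Not in check and no legal moves → stalemate.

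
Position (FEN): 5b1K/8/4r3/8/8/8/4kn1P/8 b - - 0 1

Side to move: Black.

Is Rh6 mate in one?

After Rh6: white king on h8; in check: yes, from the black rook on h6.
White has 1 legal reply: Kg8.
In check but a legal move exists → not checkmate.

no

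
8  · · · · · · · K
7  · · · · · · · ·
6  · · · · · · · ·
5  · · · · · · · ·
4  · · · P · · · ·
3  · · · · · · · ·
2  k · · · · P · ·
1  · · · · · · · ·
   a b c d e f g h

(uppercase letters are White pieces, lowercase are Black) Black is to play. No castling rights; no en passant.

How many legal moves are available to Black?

5

Black to move; king on a2.
In check: no.
Legal moves: Kb3, Ka3, Kb2, Kb1, Ka1.
Count: 5.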